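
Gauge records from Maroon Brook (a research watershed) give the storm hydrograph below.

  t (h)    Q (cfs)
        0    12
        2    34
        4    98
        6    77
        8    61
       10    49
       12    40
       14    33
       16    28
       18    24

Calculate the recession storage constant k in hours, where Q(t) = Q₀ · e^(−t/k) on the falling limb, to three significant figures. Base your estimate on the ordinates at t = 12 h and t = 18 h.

k ≈ 11.7 h

On the falling limb, Q drops from 40 to 24 cfs between t = 12 h and t = 18 h (Δt = 6 h).
k = −Δt / ln(Q₂/Q₁) = −6 / ln(24/40) = 11.7 h.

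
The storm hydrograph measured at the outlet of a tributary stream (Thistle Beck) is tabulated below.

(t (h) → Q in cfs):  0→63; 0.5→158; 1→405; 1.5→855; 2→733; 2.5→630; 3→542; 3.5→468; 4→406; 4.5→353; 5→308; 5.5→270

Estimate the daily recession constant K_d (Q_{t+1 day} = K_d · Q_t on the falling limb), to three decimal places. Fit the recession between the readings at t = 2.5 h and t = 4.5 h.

Between t = 2.5 h and t = 4.5 h the flow falls from 630 to 353 cfs over 4×0.5 h = 2 h.
Per-interval ratio K = (353/630)^(1/4) = 0.8652; K_d = K^(24/0.5) = 0.001.

K_d ≈ 0.001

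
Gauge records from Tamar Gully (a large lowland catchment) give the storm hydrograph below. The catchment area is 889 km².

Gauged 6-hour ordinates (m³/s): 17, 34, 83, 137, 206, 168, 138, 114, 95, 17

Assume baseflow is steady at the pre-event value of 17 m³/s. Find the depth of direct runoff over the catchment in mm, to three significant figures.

d ≈ 20.4 mm

Direct runoff: 0.0, 17.0, 66.0, 120.0, 189.0, 151.0, 121.0, 97.0, 78.0, 0.0 m³/s; ΣQ_DR = 839.0 m³/s.
V = ΣQ_DR · Δt = 839.0 × 21600 s = 1.812 × 10^7 m³.
Over A = 889 km², depth = V / A = 20.4 mm.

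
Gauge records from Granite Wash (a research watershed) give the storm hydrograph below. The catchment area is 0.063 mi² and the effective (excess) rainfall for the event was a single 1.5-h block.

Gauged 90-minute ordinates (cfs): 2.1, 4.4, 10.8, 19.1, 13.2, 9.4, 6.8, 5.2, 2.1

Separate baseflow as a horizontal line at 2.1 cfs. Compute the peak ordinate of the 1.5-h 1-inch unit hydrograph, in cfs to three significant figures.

Direct runoff: 0.0, 2.3, 8.7, 17.0, 11.1, 7.3, 4.7, 3.1, 0.0 cfs; ΣQ_DR = 54.20 cfs, peak = 17.0 cfs.
Runoff depth d = ΣQ_DR·Δt / A = 54.20 × 5400 / (0.063 mi²) = 2.000 in.
The 1-inch UH is the DRH scaled by (1 in)/d, so U_p = 17.0 × 1/2.000 = 8.50 cfs.

U_p ≈ 8.50 cfs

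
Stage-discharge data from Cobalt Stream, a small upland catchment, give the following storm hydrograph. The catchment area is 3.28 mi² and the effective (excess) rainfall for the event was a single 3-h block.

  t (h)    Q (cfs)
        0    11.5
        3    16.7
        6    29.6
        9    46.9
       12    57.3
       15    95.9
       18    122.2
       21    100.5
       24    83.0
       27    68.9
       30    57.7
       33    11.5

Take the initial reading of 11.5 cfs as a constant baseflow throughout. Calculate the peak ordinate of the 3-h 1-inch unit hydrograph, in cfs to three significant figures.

Direct runoff: 0.0, 5.2, 18.1, 35.4, 45.8, 84.4, 110.7, 89.0, 71.5, 57.4, 46.2, 0.0 cfs; ΣQ_DR = 563.7 cfs, peak = 110.7 cfs.
Runoff depth d = ΣQ_DR·Δt / A = 563.7 × 10800 / (3.28 mi²) = 0.7989 in.
The 1-inch UH is the DRH scaled by (1 in)/d, so U_p = 110.7 × 1/0.7989 = 139 cfs.

U_p ≈ 139 cfs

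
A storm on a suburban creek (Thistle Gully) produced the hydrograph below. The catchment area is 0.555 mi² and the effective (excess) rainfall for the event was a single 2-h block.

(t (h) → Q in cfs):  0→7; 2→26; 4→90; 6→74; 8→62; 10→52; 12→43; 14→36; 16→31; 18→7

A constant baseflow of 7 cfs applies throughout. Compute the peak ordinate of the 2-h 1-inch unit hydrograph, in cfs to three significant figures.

Direct runoff: 0.0, 19.0, 83.0, 67.0, 55.0, 45.0, 36.0, 29.0, 24.0, 0.0 cfs; ΣQ_DR = 358.0 cfs, peak = 83.0 cfs.
Runoff depth d = ΣQ_DR·Δt / A = 358.0 × 7200 / (0.555 mi²) = 1.999 in.
The 1-inch UH is the DRH scaled by (1 in)/d, so U_p = 83.0 × 1/1.999 = 41.5 cfs.

U_p ≈ 41.5 cfs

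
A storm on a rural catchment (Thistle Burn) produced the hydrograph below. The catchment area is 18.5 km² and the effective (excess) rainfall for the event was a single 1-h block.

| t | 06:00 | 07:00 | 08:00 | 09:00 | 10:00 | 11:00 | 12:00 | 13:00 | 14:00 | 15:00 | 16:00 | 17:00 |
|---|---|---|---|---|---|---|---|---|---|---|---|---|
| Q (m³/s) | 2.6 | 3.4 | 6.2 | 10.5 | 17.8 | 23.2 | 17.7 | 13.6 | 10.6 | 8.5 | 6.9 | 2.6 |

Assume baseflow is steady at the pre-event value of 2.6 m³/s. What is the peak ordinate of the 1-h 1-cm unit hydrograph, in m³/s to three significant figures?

U_p ≈ 11.5 m³/s

Direct runoff: 0.0, 0.8, 3.6, 7.9, 15.2, 20.6, 15.1, 11.0, 8.0, 5.9, 4.3, 0.0 m³/s; ΣQ_DR = 92.40 m³/s, peak = 20.6 m³/s.
Runoff depth d = ΣQ_DR·Δt / A = 92.40 × 3600 / (18.5 km²) = 17.98 mm.
The 1-cm UH is the DRH scaled by (10 mm)/d, so U_p = 20.6 × 10/17.98 = 11.5 m³/s.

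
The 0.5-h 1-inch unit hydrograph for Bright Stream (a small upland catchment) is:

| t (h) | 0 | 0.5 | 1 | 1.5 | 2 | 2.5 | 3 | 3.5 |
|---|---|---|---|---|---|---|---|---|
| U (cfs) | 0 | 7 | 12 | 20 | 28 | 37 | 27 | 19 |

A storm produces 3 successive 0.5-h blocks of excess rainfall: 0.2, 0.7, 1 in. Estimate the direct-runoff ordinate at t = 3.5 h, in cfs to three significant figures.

By discrete convolution, Q_j = Σ (P_i / 1 in) · U_{j−i}.
At t = 3.5 h (j=7): Q = (0.2/1)·19 + (0.7/1)·27 + (1/1)·37 = 59.7 cfs.

Q ≈ 59.7 cfs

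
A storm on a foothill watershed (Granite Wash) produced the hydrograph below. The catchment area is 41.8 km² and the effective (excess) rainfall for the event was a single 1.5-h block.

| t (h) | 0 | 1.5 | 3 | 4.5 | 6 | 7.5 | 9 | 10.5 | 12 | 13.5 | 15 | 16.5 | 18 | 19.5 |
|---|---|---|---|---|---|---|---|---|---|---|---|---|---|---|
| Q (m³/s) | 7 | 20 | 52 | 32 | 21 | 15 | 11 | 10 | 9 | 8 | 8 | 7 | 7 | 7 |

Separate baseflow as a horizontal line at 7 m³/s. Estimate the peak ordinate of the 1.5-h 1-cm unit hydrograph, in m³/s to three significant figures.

Direct runoff: 0.0, 13.0, 45.0, 25.0, 14.0, 8.0, 4.0, 3.0, 2.0, 1.0, 1.0, 0.0, 0.0, 0.0 m³/s; ΣQ_DR = 116.0 m³/s, peak = 45.0 m³/s.
Runoff depth d = ΣQ_DR·Δt / A = 116.0 × 5400 / (41.8 km²) = 14.99 mm.
The 1-cm UH is the DRH scaled by (10 mm)/d, so U_p = 45.0 × 10/14.99 = 30.0 m³/s.

U_p ≈ 30.0 m³/s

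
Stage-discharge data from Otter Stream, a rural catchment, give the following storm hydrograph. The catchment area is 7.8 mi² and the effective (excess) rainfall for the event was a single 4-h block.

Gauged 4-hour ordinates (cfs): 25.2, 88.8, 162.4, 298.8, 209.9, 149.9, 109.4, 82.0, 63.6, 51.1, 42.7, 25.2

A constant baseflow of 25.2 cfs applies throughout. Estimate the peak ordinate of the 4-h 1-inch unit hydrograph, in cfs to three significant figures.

Direct runoff: 0.0, 63.6, 137.2, 273.6, 184.7, 124.7, 84.2, 56.8, 38.4, 25.9, 17.5, 0.0 cfs; ΣQ_DR = 1007 cfs, peak = 273.6 cfs.
Runoff depth d = ΣQ_DR·Δt / A = 1007 × 14400 / (7.8 mi²) = 0.7999 in.
The 1-inch UH is the DRH scaled by (1 in)/d, so U_p = 273.6 × 1/0.7999 = 342 cfs.

U_p ≈ 342 cfs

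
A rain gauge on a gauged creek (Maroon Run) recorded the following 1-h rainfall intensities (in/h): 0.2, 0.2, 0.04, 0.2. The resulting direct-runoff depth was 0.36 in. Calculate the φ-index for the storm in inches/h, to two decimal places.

φ ≈ 0.08 in/h

Only the 3 blocks with intensity above φ contribute runoff: 0.2, 0.2, 0.2 in/h.
Σ(I−φ)·Δt = d  ⇒  (0.2+0.2+0.2 − 3φ)·1 = 0.36
φ = (0.6000 − 0.36/1) / 3 = 0.08 in/h.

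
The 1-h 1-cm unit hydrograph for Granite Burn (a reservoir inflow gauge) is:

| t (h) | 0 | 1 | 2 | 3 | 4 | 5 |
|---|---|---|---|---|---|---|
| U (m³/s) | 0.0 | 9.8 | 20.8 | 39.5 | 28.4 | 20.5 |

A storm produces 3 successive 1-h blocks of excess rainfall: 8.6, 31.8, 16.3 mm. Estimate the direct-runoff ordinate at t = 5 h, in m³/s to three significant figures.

By discrete convolution, Q_j = Σ (P_i / 10 mm) · U_{j−i}.
At t = 5 h (j=5): Q = (8.6/10)·20.5 + (31.8/10)·28.4 + (16.3/10)·39.5 = 172 m³/s.

Q ≈ 172 m³/s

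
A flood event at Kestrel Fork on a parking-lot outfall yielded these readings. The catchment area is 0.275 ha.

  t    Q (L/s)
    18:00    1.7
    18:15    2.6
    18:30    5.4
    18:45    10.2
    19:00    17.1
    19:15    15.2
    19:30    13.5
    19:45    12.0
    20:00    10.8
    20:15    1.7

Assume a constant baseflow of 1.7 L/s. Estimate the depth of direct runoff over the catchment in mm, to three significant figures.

d ≈ 24.0 mm

Direct runoff: 0.0, 0.9, 3.7, 8.5, 15.4, 13.5, 11.8, 10.3, 9.1, 0.0 L/s; ΣQ_DR = 73.20 L/s.
V = ΣQ_DR · Δt = 73.20 × 900 s = 65880 L.
Over A = 0.275 ha, depth = V / A = 24.0 mm.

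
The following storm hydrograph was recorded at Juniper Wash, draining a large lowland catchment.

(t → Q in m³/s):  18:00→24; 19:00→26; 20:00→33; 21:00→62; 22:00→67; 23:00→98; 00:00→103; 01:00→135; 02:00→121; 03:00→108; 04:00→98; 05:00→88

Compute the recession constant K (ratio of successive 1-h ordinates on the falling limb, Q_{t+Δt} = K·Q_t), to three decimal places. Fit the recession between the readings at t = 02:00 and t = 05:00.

K ≈ 0.899

Using the recession-limb readings at t = 02:00 and t = 05:00: Q falls from 121 to 88 m³/s over 3 intervals.
K = (Q₂/Q₁)^(1/3) = (88/121)^(1/3) = 0.899.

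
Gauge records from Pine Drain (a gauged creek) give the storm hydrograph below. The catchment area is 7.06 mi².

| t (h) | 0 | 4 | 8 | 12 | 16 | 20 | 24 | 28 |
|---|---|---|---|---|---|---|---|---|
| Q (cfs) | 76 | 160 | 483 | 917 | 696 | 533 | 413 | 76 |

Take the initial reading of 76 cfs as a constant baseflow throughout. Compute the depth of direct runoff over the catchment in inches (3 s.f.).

Direct runoff: 0.0, 84.0, 407.0, 841.0, 620.0, 457.0, 337.0, 0.0 cfs; ΣQ_DR = 2746 cfs.
V = ΣQ_DR · Δt = 2746 × 14400 s = 3.954 × 10^7 ft³.
Over A = 7.06 mi², depth = V / A = 2.41 in.

d ≈ 2.41 in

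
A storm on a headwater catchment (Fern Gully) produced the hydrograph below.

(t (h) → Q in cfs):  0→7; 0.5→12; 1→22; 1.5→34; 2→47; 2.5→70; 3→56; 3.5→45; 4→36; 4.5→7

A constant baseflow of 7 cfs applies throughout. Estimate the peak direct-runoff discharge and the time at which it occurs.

Subtracting baseflow gives direct-runoff ordinates: 0.0, 5.0, 15.0, 27.0, 40.0, 63.0, 49.0, 38.0, 29.0, 0.0 cfs.
The maximum is 63.0 cfs, occurring at the reading for t = 2.5 h.

Q_p = 63.0 cfs at t = 2.5 h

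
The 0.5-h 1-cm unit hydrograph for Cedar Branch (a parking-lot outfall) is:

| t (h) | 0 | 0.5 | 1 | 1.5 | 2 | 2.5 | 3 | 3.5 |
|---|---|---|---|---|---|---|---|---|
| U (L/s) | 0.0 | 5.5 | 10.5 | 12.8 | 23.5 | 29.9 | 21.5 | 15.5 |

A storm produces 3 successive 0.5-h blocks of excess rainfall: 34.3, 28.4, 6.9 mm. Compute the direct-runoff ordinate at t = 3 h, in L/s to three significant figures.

By discrete convolution, Q_j = Σ (P_i / 10 mm) · U_{j−i}.
At t = 3 h (j=6): Q = (34.3/10)·21.5 + (28.4/10)·29.9 + (6.9/10)·23.5 = 175 L/s.

Q ≈ 175 L/s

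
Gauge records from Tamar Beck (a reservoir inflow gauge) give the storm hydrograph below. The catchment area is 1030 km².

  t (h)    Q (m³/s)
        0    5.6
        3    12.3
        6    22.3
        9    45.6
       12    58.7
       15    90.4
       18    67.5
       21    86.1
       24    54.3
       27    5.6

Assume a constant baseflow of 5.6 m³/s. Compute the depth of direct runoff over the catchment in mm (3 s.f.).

Direct runoff: 0.0, 6.7, 16.7, 40.0, 53.1, 84.8, 61.9, 80.5, 48.7, 0.0 m³/s; ΣQ_DR = 392.4 m³/s.
V = ΣQ_DR · Δt = 392.4 × 10800 s = 4.238 × 10^6 m³.
Over A = 1030 km², depth = V / A = 4.11 mm.

d ≈ 4.11 mm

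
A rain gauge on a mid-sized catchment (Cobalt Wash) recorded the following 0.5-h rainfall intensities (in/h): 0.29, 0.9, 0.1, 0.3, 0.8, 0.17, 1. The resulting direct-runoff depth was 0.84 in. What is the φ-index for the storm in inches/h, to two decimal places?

Only the 3 blocks with intensity above φ contribute runoff: 0.9, 0.8, 1 in/h.
Σ(I−φ)·Δt = d  ⇒  (0.9+0.8+1 − 3φ)·0.5 = 0.84
φ = (2.700 − 0.84/0.5) / 3 = 0.34 in/h.

φ ≈ 0.34 in/h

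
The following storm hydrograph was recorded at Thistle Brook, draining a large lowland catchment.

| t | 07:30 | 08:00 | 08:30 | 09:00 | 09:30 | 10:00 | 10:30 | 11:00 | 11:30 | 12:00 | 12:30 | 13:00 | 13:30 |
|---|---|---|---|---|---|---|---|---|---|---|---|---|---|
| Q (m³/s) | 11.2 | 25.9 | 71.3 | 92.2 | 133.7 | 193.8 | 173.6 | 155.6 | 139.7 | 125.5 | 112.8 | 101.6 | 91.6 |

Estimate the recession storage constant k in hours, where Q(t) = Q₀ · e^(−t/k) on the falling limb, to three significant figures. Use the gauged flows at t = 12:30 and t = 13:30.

k ≈ 4.80 h

On the falling limb, Q drops from 112.8 to 91.6 m³/s between t = 12:30 and t = 13:30 (Δt = 1 h).
k = −Δt / ln(Q₂/Q₁) = −1 / ln(91.6/112.8) = 4.80 h.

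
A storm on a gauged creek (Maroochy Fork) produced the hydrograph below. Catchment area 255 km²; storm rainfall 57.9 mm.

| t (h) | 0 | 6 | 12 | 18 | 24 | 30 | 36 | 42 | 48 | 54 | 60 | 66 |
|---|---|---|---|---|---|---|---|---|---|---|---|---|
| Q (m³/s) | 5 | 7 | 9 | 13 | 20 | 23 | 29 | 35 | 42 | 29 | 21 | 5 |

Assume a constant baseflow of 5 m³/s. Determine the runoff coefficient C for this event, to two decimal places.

ΣQ_DR = 178.0 m³/s; V = ΣQ_DR·Δt = 3.845 × 10^6 m³.
Runoff depth d = V / A = 15.08 mm.
C = d / P = 15.08 / 57.9 = 0.26.

C ≈ 0.26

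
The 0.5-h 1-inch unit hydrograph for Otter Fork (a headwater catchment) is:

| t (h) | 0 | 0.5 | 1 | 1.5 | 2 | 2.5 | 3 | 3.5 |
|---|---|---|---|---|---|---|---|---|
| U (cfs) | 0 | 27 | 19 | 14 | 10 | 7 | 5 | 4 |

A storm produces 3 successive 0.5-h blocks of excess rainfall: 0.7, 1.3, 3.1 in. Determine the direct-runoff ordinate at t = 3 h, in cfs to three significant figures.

Q ≈ 43.6 cfs

By discrete convolution, Q_j = Σ (P_i / 1 in) · U_{j−i}.
At t = 3 h (j=6): Q = (0.7/1)·5 + (1.3/1)·7 + (3.1/1)·10 = 43.6 cfs.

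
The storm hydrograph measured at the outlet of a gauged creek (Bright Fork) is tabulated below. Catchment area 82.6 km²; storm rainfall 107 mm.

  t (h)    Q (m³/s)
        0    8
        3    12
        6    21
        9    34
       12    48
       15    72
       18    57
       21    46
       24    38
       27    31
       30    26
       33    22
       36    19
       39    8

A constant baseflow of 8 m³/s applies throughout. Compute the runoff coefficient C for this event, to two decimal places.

C ≈ 0.40

ΣQ_DR = 330.0 m³/s; V = ΣQ_DR·Δt = 3.564 × 10^6 m³.
Runoff depth d = V / A = 43.15 mm.
C = d / P = 43.15 / 107 = 0.40.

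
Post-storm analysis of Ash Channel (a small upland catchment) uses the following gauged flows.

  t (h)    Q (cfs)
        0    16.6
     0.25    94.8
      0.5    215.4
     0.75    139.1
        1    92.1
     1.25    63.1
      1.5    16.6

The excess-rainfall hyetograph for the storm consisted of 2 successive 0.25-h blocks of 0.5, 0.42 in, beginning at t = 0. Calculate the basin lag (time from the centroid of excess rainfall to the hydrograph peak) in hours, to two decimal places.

Centroid of excess rainfall: t_c = Σ P_i·t̄_i / ΣP_i = 0.2391 h (block centres at 0.125, 0.375 h).
Hydrograph peak occurs at t = 0.5 h, so basin lag t_L = 0.5 − 0.2391 = 0.26 h.

t_L ≈ 0.26 h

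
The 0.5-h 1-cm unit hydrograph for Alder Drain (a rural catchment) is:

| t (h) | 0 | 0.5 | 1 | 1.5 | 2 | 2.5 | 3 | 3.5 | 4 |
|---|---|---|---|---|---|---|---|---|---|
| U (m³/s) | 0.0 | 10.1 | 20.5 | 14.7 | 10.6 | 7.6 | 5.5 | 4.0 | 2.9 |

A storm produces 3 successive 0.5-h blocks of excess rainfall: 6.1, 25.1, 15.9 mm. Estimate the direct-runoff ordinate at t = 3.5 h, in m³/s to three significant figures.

By discrete convolution, Q_j = Σ (P_i / 10 mm) · U_{j−i}.
At t = 3.5 h (j=7): Q = (6.1/10)·4.0 + (25.1/10)·5.5 + (15.9/10)·7.6 = 28.3 m³/s.

Q ≈ 28.3 m³/s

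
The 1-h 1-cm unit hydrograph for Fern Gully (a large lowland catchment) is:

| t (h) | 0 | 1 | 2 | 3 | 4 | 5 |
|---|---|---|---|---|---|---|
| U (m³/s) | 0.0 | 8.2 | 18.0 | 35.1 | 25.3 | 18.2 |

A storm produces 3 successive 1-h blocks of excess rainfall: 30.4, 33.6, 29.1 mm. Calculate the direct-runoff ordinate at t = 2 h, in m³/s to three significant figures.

By discrete convolution, Q_j = Σ (P_i / 10 mm) · U_{j−i}.
At t = 2 h (j=2): Q = (30.4/10)·18.0 + (33.6/10)·8.2 + (29.1/10)·0.0 = 82.3 m³/s.

Q ≈ 82.3 m³/s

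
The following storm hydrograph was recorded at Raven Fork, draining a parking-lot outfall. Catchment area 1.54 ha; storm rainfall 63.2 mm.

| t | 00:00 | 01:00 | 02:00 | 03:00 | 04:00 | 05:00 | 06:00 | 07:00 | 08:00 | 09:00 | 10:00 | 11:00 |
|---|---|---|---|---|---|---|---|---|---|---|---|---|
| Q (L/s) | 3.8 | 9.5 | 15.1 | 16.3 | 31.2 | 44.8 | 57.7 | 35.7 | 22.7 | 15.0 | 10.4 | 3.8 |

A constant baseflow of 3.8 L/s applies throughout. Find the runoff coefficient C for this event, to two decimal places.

C ≈ 0.82

ΣQ_DR = 220.4 L/s; V = ΣQ_DR·Δt = 7.934 × 10^5 L.
Runoff depth d = V / A = 51.52 mm.
C = d / P = 51.52 / 63.2 = 0.82.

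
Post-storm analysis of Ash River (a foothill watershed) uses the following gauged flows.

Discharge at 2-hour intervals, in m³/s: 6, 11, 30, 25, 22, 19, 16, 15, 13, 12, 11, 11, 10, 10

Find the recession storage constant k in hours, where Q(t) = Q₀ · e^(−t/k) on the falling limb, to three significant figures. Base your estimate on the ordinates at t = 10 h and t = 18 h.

k ≈ 17.4 h

On the falling limb, Q drops from 19 to 12 m³/s between t = 10 h and t = 18 h (Δt = 8 h).
k = −Δt / ln(Q₂/Q₁) = −8 / ln(12/19) = 17.4 h.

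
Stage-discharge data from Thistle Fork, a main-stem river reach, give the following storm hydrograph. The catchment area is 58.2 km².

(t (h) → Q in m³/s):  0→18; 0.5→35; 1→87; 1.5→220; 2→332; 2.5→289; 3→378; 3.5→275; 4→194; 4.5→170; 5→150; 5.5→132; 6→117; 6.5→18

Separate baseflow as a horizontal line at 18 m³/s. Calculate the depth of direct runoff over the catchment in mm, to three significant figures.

d ≈ 66.9 mm

Direct runoff: 0.0, 17.0, 69.0, 202.0, 314.0, 271.0, 360.0, 257.0, 176.0, 152.0, 132.0, 114.0, 99.0, 0.0 m³/s; ΣQ_DR = 2163 m³/s.
V = ΣQ_DR · Δt = 2163 × 1800 s = 3.893 × 10^6 m³.
Over A = 58.2 km², depth = V / A = 66.9 mm.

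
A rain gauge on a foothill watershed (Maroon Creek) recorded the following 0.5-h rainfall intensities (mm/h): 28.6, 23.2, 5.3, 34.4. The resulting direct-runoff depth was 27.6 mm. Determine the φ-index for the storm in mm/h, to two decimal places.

φ ≈ 10.33 mm/h

Only the 3 blocks with intensity above φ contribute runoff: 28.6, 23.2, 34.4 mm/h.
Σ(I−φ)·Δt = d  ⇒  (28.6+23.2+34.4 − 3φ)·0.5 = 27.6
φ = (86.20 − 27.6/0.5) / 3 = 10.33 mm/h.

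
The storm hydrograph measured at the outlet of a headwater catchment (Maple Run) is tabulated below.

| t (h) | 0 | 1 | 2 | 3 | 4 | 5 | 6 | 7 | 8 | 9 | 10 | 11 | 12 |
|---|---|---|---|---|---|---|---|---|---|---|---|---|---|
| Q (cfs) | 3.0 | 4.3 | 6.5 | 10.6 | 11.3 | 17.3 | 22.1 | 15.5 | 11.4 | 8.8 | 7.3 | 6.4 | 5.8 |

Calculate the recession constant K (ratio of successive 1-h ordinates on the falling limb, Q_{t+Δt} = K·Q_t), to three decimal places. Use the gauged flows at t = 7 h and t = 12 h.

Using the recession-limb readings at t = 7 h and t = 12 h: Q falls from 15.5 to 5.8 cfs over 5 intervals.
K = (Q₂/Q₁)^(1/5) = (5.8/15.5)^(1/5) = 0.822.

K ≈ 0.822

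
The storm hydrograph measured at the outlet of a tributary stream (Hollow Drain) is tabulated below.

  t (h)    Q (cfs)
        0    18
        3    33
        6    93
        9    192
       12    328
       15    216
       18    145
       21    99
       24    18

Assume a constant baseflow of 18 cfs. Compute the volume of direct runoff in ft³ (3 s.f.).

V ≈ 1.06 × 10^7 ft³

Direct-runoff ordinates (Q − Q_b): 0.0, 15.0, 75.0, 174.0, 310.0, 198.0, 127.0, 81.0, 0.0 cfs.
ΣQ_DR = 980.0 cfs.
With Δt = 3 h = 10800 s, V = ΣQ_DR · Δt = 980.0 × 10800 = 1.06 × 10^7 ft³.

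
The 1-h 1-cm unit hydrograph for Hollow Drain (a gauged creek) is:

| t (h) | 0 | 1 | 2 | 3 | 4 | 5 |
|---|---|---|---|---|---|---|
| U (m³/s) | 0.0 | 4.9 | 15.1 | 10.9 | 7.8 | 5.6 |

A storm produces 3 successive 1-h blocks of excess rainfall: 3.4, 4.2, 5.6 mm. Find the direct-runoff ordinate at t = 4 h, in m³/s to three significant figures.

Q ≈ 15.7 m³/s

By discrete convolution, Q_j = Σ (P_i / 10 mm) · U_{j−i}.
At t = 4 h (j=4): Q = (3.4/10)·7.8 + (4.2/10)·10.9 + (5.6/10)·15.1 = 15.7 m³/s.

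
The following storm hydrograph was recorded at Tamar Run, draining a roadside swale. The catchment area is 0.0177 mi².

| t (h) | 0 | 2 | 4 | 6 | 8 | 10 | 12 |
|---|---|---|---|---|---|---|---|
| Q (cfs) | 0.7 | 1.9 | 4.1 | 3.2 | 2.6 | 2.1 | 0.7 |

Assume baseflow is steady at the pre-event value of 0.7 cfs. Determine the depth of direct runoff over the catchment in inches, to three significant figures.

Direct runoff: 0.0, 1.2, 3.4, 2.5, 1.9, 1.4, 0.0 cfs; ΣQ_DR = 10.40 cfs.
V = ΣQ_DR · Δt = 10.40 × 7200 s = 74880 ft³.
Over A = 0.0177 mi², depth = V / A = 1.82 in.

d ≈ 1.82 in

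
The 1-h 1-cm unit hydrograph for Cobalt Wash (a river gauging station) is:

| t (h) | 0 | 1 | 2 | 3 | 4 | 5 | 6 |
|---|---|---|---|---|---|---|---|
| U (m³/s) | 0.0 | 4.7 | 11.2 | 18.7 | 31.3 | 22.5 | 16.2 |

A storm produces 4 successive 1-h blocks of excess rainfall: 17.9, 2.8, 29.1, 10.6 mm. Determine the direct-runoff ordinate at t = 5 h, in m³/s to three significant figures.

By discrete convolution, Q_j = Σ (P_i / 10 mm) · U_{j−i}.
At t = 5 h (j=5): Q = (17.9/10)·22.5 + (2.8/10)·31.3 + (29.1/10)·18.7 + (10.6/10)·11.2 = 115 m³/s.

Q ≈ 115 m³/s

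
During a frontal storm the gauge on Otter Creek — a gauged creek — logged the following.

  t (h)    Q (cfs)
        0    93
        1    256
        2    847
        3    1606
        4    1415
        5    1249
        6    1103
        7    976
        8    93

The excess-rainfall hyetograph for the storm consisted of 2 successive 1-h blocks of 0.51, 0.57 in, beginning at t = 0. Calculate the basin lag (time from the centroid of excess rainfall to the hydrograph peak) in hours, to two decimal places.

t_L ≈ 1.97 h

Centroid of excess rainfall: t_c = Σ P_i·t̄_i / ΣP_i = 1.0278 h (block centres at 0.5, 1.5 h).
Hydrograph peak occurs at t = 3 h, so basin lag t_L = 3 − 1.0278 = 1.97 h.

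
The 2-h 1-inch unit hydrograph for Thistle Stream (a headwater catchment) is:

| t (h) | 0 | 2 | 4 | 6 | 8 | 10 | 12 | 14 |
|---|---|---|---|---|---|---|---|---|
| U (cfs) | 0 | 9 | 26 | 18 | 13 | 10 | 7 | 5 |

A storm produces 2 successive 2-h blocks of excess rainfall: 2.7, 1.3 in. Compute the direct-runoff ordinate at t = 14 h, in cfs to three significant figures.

By discrete convolution, Q_j = Σ (P_i / 1 in) · U_{j−i}.
At t = 14 h (j=7): Q = (2.7/1)·5 + (1.3/1)·7 = 22.6 cfs.

Q ≈ 22.6 cfs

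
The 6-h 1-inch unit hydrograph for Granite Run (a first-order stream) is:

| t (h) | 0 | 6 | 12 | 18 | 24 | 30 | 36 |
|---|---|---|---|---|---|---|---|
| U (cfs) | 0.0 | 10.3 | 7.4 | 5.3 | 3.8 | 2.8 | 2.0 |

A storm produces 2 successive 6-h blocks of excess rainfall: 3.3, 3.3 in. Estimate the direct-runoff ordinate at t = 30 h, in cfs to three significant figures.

Q ≈ 21.8 cfs

By discrete convolution, Q_j = Σ (P_i / 1 in) · U_{j−i}.
At t = 30 h (j=5): Q = (3.3/1)·2.8 + (3.3/1)·3.8 = 21.8 cfs.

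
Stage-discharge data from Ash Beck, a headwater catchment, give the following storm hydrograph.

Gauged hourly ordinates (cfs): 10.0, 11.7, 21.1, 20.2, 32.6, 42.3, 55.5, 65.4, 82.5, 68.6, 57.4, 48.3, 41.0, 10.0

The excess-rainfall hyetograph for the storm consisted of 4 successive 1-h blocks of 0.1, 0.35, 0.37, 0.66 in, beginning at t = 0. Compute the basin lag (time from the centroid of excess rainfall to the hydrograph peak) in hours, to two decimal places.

Centroid of excess rainfall: t_c = Σ P_i·t̄_i / ΣP_i = 2.5743 h (block centres at 0.5, 1.5, 2.5, 3.5 h).
Hydrograph peak occurs at t = 8 h, so basin lag t_L = 8 − 2.5743 = 5.43 h.

t_L ≈ 5.43 h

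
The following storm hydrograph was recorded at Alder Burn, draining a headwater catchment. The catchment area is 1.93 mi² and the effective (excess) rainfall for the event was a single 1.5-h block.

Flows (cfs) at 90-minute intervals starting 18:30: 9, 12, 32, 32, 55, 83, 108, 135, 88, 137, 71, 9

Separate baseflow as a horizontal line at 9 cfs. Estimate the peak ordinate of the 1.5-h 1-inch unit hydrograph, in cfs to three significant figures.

Direct runoff: 0.0, 3.0, 23.0, 23.0, 46.0, 74.0, 99.0, 126.0, 79.0, 128.0, 62.0, 0.0 cfs; ΣQ_DR = 663.0 cfs, peak = 128.0 cfs.
Runoff depth d = ΣQ_DR·Δt / A = 663.0 × 5400 / (1.93 mi²) = 0.7985 in.
The 1-inch UH is the DRH scaled by (1 in)/d, so U_p = 128.0 × 1/0.7985 = 160 cfs.

U_p ≈ 160 cfs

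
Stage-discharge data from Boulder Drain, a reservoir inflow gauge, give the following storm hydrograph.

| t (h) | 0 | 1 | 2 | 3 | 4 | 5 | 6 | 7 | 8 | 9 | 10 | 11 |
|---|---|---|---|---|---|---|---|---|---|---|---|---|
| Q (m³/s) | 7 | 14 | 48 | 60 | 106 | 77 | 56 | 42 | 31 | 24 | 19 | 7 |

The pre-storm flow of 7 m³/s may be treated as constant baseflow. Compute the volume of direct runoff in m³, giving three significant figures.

Direct-runoff ordinates (Q − Q_b): 0.0, 7.0, 41.0, 53.0, 99.0, 70.0, 49.0, 35.0, 24.0, 17.0, 12.0, 0.0 m³/s.
ΣQ_DR = 407.0 m³/s.
With Δt = 1 h = 3600 s, V = ΣQ_DR · Δt = 407.0 × 3600 = 1.47 × 10^6 m³.

V ≈ 1.47 × 10^6 m³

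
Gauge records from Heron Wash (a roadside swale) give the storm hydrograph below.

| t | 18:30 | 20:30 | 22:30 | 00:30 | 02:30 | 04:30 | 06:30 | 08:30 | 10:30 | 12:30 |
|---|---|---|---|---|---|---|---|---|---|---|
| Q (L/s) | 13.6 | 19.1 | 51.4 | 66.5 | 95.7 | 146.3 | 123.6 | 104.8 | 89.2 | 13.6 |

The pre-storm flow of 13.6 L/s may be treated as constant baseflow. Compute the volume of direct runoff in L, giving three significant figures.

Direct-runoff ordinates (Q − Q_b): 0.0, 5.5, 37.8, 52.9, 82.1, 132.7, 110.0, 91.2, 75.6, 0.0 L/s.
ΣQ_DR = 587.8 L/s.
With Δt = 2 h = 7200 s, V = ΣQ_DR · Δt = 587.8 × 7200 = 4.23 × 10^6 L.

V ≈ 4.23 × 10^6 L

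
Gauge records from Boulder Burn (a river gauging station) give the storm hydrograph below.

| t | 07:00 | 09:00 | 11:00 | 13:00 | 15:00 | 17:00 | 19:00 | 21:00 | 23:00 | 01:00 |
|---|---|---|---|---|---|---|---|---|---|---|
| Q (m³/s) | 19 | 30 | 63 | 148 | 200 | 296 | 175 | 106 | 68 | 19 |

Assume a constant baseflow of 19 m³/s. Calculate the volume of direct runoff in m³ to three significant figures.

V ≈ 6.72 × 10^6 m³

Direct-runoff ordinates (Q − Q_b): 0.0, 11.0, 44.0, 129.0, 181.0, 277.0, 156.0, 87.0, 49.0, 0.0 m³/s.
ΣQ_DR = 934.0 m³/s.
With Δt = 2 h = 7200 s, V = ΣQ_DR · Δt = 934.0 × 7200 = 6.72 × 10^6 m³.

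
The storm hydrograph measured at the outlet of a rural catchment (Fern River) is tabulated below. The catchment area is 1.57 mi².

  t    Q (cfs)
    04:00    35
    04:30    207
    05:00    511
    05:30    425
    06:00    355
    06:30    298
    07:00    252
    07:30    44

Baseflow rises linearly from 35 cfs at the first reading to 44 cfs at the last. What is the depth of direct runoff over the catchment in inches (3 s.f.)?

d ≈ 0.894 in

Direct runoff: 0.00, 170.71, 473.43, 386.14, 314.86, 256.57, 209.29, 0.00 cfs; ΣQ_DR = 1811 cfs.
V = ΣQ_DR · Δt = 1811 × 1800 s = 3.260 × 10^6 ft³.
Over A = 1.57 mi², depth = V / A = 0.894 in.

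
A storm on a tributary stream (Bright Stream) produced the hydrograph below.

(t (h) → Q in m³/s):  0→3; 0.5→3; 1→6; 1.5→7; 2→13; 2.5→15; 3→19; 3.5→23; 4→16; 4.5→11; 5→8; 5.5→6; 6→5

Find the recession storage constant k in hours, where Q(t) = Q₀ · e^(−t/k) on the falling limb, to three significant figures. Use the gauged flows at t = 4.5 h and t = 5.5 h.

k ≈ 1.65 h

On the falling limb, Q drops from 11 to 6 m³/s between t = 4.5 h and t = 5.5 h (Δt = 1 h).
k = −Δt / ln(Q₂/Q₁) = −1 / ln(6/11) = 1.65 h.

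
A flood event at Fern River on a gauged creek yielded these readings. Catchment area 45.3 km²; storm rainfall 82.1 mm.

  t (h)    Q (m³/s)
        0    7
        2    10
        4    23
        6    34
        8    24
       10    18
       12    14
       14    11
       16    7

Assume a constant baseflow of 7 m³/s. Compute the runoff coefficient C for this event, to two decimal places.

ΣQ_DR = 85.00 m³/s; V = ΣQ_DR·Δt = 6.120 × 10^5 m³.
Runoff depth d = V / A = 13.51 mm.
C = d / P = 13.51 / 82.1 = 0.16.

C ≈ 0.16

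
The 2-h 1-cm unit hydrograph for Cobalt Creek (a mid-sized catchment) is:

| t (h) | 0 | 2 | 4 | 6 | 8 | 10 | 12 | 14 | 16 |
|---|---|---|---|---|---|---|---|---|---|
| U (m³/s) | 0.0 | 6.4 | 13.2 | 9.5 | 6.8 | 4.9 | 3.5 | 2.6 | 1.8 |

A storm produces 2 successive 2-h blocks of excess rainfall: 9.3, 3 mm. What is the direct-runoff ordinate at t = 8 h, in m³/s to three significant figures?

By discrete convolution, Q_j = Σ (P_i / 10 mm) · U_{j−i}.
At t = 8 h (j=4): Q = (9.3/10)·6.8 + (3/10)·9.5 = 9.17 m³/s.

Q ≈ 9.17 m³/s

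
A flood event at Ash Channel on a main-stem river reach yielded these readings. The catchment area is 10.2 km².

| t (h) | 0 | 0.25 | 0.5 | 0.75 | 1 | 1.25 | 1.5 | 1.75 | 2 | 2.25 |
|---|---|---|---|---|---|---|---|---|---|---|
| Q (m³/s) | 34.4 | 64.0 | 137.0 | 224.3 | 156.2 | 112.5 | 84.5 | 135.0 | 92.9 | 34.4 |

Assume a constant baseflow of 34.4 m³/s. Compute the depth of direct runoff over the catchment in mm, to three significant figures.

Direct runoff: 0.0, 29.6, 102.6, 189.9, 121.8, 78.1, 50.1, 100.6, 58.5, 0.0 m³/s; ΣQ_DR = 731.2 m³/s.
V = ΣQ_DR · Δt = 731.2 × 900 s = 6.581 × 10^5 m³.
Over A = 10.2 km², depth = V / A = 64.5 mm.

d ≈ 64.5 mm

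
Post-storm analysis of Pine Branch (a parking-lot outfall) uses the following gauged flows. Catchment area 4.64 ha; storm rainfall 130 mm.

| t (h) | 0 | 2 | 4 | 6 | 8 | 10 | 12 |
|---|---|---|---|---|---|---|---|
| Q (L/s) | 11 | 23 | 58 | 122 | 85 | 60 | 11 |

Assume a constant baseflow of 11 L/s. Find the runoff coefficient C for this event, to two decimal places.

C ≈ 0.35

ΣQ_DR = 293.0 L/s; V = ΣQ_DR·Δt = 2.110 × 10^6 L.
Runoff depth d = V / A = 45.47 mm.
C = d / P = 45.47 / 130 = 0.35.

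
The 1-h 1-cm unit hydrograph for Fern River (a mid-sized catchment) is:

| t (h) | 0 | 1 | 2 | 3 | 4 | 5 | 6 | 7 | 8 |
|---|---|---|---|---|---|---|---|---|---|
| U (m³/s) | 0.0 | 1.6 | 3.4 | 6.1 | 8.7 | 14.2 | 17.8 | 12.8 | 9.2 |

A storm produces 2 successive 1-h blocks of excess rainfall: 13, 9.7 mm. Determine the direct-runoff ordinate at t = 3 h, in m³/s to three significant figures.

Q ≈ 11.2 m³/s

By discrete convolution, Q_j = Σ (P_i / 10 mm) · U_{j−i}.
At t = 3 h (j=3): Q = (13/10)·6.1 + (9.7/10)·3.4 = 11.2 m³/s.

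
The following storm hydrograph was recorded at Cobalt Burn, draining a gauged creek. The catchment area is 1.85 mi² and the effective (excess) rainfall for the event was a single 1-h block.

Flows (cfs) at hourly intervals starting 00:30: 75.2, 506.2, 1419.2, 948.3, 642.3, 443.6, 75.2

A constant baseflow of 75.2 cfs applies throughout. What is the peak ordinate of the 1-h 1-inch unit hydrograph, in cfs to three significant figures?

U_p ≈ 448 cfs

Direct runoff: 0.0, 431.0, 1344.0, 873.1, 567.1, 368.4, 0.0 cfs; ΣQ_DR = 3584 cfs, peak = 1344.0 cfs.
Runoff depth d = ΣQ_DR·Δt / A = 3584 × 3600 / (1.85 mi²) = 3.002 in.
The 1-inch UH is the DRH scaled by (1 in)/d, so U_p = 1344.0 × 1/3.002 = 448 cfs.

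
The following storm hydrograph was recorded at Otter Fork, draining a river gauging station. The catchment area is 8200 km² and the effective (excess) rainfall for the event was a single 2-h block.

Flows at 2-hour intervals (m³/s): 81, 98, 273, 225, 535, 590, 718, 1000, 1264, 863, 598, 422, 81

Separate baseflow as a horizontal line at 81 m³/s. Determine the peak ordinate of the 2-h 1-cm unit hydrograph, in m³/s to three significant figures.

U_p ≈ 2370 m³/s

Direct runoff: 0.0, 17.0, 192.0, 144.0, 454.0, 509.0, 637.0, 919.0, 1183.0, 782.0, 517.0, 341.0, 0.0 m³/s; ΣQ_DR = 5695 m³/s, peak = 1183.0 m³/s.
Runoff depth d = ΣQ_DR·Δt / A = 5695 × 7200 / (8200 km²) = 5.000 mm.
The 1-cm UH is the DRH scaled by (10 mm)/d, so U_p = 1183.0 × 10/5.000 = 2370 m³/s.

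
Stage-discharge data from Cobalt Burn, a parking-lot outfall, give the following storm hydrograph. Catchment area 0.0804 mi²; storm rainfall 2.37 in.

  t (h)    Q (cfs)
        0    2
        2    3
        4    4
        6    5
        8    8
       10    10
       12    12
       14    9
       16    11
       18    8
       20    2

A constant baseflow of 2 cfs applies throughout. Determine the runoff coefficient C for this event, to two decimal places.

ΣQ_DR = 52.00 cfs; V = ΣQ_DR·Δt = 3.744 × 10^5 ft³.
Runoff depth d = V / A = 2.004 in.
C = d / P = 2.004 / 2.37 = 0.85.

C ≈ 0.85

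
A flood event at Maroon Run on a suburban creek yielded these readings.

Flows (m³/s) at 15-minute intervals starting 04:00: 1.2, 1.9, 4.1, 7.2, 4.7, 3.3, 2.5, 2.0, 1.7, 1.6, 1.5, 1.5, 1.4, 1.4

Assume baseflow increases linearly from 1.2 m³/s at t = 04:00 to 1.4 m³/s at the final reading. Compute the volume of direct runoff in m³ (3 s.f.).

V ≈ 16000 m³

Direct-runoff ordinates (Q − Q_b): 0.00, 0.68, 2.87, 5.95, 3.44, 2.02, 1.21, 0.69, 0.38, 0.26, 0.15, 0.13, 0.02, 0.00 m³/s.
ΣQ_DR = 17.80 m³/s.
With Δt = 0.25 h = 900 s, V = ΣQ_DR · Δt = 17.80 × 900 = 16000 m³.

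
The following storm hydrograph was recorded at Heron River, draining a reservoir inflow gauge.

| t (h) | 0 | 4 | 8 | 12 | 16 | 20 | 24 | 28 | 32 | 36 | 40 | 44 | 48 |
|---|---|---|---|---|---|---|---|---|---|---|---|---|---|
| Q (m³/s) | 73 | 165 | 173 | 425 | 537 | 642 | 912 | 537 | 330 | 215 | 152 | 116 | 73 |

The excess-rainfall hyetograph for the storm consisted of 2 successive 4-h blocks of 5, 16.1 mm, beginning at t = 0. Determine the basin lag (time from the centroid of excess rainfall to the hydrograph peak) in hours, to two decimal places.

t_L ≈ 18.95 h

Centroid of excess rainfall: t_c = Σ P_i·t̄_i / ΣP_i = 5.0521 h (block centres at 2, 6 h).
Hydrograph peak occurs at t = 24 h, so basin lag t_L = 24 − 5.0521 = 18.95 h.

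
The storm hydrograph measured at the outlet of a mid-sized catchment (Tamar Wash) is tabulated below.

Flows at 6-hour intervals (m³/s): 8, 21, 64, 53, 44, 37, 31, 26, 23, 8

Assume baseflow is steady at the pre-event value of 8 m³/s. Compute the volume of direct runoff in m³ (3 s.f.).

Direct-runoff ordinates (Q − Q_b): 0.0, 13.0, 56.0, 45.0, 36.0, 29.0, 23.0, 18.0, 15.0, 0.0 m³/s.
ΣQ_DR = 235.0 m³/s.
With Δt = 6 h = 21600 s, V = ΣQ_DR · Δt = 235.0 × 21600 = 5.08 × 10^6 m³.

V ≈ 5.08 × 10^6 m³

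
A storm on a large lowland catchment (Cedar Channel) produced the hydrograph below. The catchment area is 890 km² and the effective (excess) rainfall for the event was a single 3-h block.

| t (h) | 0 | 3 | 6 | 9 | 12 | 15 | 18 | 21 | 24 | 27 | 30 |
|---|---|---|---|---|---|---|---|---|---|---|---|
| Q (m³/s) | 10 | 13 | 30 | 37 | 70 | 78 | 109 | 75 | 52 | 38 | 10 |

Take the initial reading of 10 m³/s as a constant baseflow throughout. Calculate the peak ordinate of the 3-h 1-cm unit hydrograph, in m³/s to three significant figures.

U_p ≈ 198 m³/s

Direct runoff: 0.0, 3.0, 20.0, 27.0, 60.0, 68.0, 99.0, 65.0, 42.0, 28.0, 0.0 m³/s; ΣQ_DR = 412.0 m³/s, peak = 99.0 m³/s.
Runoff depth d = ΣQ_DR·Δt / A = 412.0 × 10800 / (890 km²) = 5.000 mm.
The 1-cm UH is the DRH scaled by (10 mm)/d, so U_p = 99.0 × 10/5.000 = 198 m³/s.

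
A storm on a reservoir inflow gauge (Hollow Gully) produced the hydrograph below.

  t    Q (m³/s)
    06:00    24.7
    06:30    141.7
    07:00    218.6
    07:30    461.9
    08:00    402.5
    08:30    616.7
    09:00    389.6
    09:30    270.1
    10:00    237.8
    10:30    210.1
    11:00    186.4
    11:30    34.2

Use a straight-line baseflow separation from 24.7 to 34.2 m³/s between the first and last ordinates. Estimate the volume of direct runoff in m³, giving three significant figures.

V ≈ 5.11 × 10^6 m³

Direct-runoff ordinates (Q − Q_b): 0.00, 116.14, 192.17, 434.61, 374.35, 587.68, 359.72, 239.35, 206.19, 177.63, 153.06, 0.00 m³/s.
ΣQ_DR = 2841 m³/s.
With Δt = 0.5 h = 1800 s, V = ΣQ_DR · Δt = 2841 × 1800 = 5.11 × 10^6 m³.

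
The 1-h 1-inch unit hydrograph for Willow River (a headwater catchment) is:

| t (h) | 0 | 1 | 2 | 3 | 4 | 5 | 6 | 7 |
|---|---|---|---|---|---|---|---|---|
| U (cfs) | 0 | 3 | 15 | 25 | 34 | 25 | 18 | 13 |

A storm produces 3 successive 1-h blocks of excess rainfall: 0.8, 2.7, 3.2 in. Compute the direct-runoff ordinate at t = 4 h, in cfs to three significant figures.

By discrete convolution, Q_j = Σ (P_i / 1 in) · U_{j−i}.
At t = 4 h (j=4): Q = (0.8/1)·34 + (2.7/1)·25 + (3.2/1)·15 = 143 cfs.

Q ≈ 143 cfs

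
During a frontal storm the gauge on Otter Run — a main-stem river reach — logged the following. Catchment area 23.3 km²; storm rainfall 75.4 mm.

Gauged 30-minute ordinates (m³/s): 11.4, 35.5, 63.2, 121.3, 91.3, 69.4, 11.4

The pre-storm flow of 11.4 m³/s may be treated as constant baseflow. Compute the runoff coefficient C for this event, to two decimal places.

C ≈ 0.33

ΣQ_DR = 323.7 m³/s; V = ΣQ_DR·Δt = 5.827 × 10^5 m³.
Runoff depth d = V / A = 25.01 mm.
C = d / P = 25.01 / 75.4 = 0.33.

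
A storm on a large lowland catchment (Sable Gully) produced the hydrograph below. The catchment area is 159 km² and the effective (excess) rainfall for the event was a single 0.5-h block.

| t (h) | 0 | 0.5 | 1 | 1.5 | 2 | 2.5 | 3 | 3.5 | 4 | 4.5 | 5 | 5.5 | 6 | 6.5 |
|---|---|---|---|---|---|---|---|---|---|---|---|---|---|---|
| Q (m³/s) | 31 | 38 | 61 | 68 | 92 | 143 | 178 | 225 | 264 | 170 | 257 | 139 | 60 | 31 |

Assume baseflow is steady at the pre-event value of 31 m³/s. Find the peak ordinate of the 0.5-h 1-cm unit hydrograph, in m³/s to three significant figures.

U_p ≈ 156 m³/s

Direct runoff: 0.0, 7.0, 30.0, 37.0, 61.0, 112.0, 147.0, 194.0, 233.0, 139.0, 226.0, 108.0, 29.0, 0.0 m³/s; ΣQ_DR = 1323 m³/s, peak = 233.0 m³/s.
Runoff depth d = ΣQ_DR·Δt / A = 1323 × 1800 / (159 km²) = 14.98 mm.
The 1-cm UH is the DRH scaled by (10 mm)/d, so U_p = 233.0 × 10/14.98 = 156 m³/s.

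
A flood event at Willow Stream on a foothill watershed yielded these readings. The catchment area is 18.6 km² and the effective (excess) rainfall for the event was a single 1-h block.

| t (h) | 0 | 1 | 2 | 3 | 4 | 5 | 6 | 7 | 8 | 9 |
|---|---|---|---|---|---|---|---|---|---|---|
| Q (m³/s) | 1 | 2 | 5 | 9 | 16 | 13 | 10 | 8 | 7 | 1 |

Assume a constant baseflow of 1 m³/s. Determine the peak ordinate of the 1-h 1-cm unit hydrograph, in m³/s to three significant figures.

U_p ≈ 12.5 m³/s

Direct runoff: 0.0, 1.0, 4.0, 8.0, 15.0, 12.0, 9.0, 7.0, 6.0, 0.0 m³/s; ΣQ_DR = 62.00 m³/s, peak = 15.0 m³/s.
Runoff depth d = ΣQ_DR·Δt / A = 62.00 × 3600 / (18.6 km²) = 12.00 mm.
The 1-cm UH is the DRH scaled by (10 mm)/d, so U_p = 15.0 × 10/12.00 = 12.5 m³/s.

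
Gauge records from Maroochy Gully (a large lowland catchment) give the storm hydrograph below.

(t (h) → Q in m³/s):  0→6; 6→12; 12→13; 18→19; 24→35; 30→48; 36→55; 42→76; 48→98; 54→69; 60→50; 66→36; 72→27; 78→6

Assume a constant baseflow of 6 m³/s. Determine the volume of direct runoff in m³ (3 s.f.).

V ≈ 1.01 × 10^7 m³

Direct-runoff ordinates (Q − Q_b): 0.0, 6.0, 7.0, 13.0, 29.0, 42.0, 49.0, 70.0, 92.0, 63.0, 44.0, 30.0, 21.0, 0.0 m³/s.
ΣQ_DR = 466.0 m³/s.
With Δt = 6 h = 21600 s, V = ΣQ_DR · Δt = 466.0 × 21600 = 1.01 × 10^7 m³.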